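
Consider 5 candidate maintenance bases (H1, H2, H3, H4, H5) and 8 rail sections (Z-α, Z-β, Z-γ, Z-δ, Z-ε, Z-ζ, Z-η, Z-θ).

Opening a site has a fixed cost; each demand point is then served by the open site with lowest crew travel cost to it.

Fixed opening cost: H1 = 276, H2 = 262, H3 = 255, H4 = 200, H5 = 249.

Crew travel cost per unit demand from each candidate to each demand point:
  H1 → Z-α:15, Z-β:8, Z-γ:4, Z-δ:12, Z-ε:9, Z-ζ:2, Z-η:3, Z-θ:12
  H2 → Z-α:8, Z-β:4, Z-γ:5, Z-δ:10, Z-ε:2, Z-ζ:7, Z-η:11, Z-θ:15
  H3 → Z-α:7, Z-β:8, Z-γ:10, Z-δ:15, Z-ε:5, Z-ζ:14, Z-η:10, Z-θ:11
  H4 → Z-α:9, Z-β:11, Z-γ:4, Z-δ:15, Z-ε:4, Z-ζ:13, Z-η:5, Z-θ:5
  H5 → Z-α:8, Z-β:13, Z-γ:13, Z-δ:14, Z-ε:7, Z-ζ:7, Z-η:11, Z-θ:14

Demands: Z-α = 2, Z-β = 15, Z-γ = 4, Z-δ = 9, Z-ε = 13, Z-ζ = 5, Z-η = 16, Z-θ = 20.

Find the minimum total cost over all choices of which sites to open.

831

Open {H4}: assign each demand point to its cheapest open site.
  Z-α→H4 2×9=18, Z-β→H4 15×11=165, Z-γ→H4 4×4=16, Z-δ→H4 9×15=135, Z-ε→H4 13×4=52, Z-ζ→H4 5×13=65, Z-η→H4 16×5=80, Z-θ→H4 20×5=100
  crew travel cost 631, fixed 200 → total 831.
Compare {H2, H4}: crew travel cost 423 + fixed 462 = 885.
Compare {H1, H4}: crew travel cost 472 + fixed 476 = 948.
Compare {H1}: crew travel cost 689 + fixed 276 = 965.
All other subsets cost ≥ 885. Minimum total cost: 831.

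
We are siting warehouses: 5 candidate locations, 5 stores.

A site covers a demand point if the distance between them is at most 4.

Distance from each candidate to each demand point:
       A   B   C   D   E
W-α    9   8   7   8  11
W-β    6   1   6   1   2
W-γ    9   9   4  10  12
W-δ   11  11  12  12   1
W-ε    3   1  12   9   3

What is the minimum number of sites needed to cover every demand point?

Coverage sets (demand points within 4 of each site):
  W-α: {}
  W-β: {B, D, E}
  W-γ: {C}
  W-δ: {E}
  W-ε: {A, B, E}
No 2 sites suffice: every size-2 union leaves at least one demand point uncovered.
But {W-β, W-γ, W-ε} covers everything, so the minimum is 3.

3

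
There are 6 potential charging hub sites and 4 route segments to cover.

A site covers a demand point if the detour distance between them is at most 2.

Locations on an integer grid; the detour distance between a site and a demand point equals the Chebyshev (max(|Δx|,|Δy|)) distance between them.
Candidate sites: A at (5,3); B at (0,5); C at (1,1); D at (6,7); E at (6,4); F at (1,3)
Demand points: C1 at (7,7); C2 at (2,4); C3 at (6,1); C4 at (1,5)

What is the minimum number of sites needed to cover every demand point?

3

Coverage sets (demand points within 2 of each site):
  A: {C3}
  B: {C2, C4}
  C: {}
  D: {C1}
  E: {}
  F: {C2, C4}
No 2 sites suffice: every size-2 union leaves at least one demand point uncovered.
But {A, B, D} covers everything, so the minimum is 3.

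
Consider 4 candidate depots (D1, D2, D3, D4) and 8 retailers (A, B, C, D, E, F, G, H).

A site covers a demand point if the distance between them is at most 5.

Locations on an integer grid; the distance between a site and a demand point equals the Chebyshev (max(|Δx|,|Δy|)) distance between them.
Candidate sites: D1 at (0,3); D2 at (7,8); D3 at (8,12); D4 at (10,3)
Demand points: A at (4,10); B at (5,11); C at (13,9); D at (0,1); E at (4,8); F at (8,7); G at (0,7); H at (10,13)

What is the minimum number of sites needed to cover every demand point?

2

Coverage sets (demand points within 5 of each site):
  D1: {D, E, G}
  D2: {A, B, E, F, H}
  D3: {A, B, C, E, F, H}
  D4: {F}
No single site covers all 8 demand points.
But {D1, D3} covers everything, so the minimum is 2.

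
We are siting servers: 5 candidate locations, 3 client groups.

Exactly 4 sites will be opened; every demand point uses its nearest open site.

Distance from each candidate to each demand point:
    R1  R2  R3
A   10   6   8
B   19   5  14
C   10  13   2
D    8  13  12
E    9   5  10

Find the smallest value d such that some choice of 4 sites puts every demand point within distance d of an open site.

Open {A, B, C, D}.
  Farthest demand point is R1 at distance 8 (to D); all others are ≤ 8.
With {A, B, D, E} the worst case is 8.
With {A, C, D, E} the worst case is 8.
No size-4 selection achieves below 8.

8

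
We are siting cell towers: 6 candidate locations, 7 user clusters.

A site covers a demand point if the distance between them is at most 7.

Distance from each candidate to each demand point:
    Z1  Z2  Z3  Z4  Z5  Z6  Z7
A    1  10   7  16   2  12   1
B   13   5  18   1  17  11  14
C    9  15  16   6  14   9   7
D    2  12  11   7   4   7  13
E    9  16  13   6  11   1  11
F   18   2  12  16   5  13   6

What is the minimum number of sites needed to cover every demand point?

3

Coverage sets (demand points within 7 of each site):
  A: {Z1, Z3, Z5, Z7}
  B: {Z2, Z4}
  C: {Z4, Z7}
  D: {Z1, Z4, Z5, Z6}
  E: {Z4, Z6}
  F: {Z2, Z5, Z7}
No 2 sites suffice: every size-2 union leaves at least one demand point uncovered.
But {A, B, D} covers everything, so the minimum is 3.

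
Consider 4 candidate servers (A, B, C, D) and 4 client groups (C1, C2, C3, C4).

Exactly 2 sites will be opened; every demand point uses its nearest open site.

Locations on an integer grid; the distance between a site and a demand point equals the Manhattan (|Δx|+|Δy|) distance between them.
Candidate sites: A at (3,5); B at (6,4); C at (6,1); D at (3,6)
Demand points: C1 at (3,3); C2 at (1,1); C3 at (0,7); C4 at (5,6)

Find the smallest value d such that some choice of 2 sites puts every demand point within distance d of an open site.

Open {A, C}.
  Farthest demand point is C2 at distance 5 (to C); all others are ≤ 5.
With {C, D} the worst case is 5.
With {A, B} the worst case is 6.
No size-2 selection achieves below 5.

5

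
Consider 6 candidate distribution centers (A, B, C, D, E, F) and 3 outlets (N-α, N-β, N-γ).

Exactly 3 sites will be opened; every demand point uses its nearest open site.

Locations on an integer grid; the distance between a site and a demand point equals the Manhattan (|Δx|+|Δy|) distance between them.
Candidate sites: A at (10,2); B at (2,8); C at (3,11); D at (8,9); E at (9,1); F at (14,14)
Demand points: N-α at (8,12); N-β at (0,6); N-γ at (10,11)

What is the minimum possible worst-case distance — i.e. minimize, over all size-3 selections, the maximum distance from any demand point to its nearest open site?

Open {A, B, D}.
  Farthest demand point is N-β at distance 4 (to B); all others are ≤ 4.
With {B, C, D} the worst case is 4.
With {B, D, E} the worst case is 4.
No size-3 selection achieves below 4.

4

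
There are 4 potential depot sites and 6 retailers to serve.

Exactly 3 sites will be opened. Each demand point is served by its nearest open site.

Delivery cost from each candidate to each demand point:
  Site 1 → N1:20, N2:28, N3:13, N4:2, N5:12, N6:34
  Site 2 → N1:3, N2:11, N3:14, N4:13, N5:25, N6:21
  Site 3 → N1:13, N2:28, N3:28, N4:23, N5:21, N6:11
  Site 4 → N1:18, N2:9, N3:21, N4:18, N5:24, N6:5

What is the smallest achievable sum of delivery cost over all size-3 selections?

44

Open {Site 1, Site 2, Site 4}.
  N1→Site 2 3, N2→Site 4 9, N3→Site 1 13, N4→Site 1 2, N5→Site 1 12, N6→Site 4 5  ⇒ total 44.
Compare {Site 1, Site 2, Site 3}: total 52.
Compare {Site 1, Site 3, Site 4}: total 54.
No size-3 selection does better; minimum is 44.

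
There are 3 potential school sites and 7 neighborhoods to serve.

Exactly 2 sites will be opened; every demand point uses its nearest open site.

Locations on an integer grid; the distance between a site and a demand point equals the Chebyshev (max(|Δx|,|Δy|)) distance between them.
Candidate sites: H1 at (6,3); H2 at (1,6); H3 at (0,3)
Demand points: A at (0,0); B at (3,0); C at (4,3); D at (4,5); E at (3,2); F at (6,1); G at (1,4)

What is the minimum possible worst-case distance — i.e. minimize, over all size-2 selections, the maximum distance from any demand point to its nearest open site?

Open {H1, H3}.
  Farthest demand point is A at distance 3 (to H3); all others are ≤ 3.
With {H2, H3} the worst case is 5.
With {H1, H2} the worst case is 6.
No size-2 selection achieves below 3.

3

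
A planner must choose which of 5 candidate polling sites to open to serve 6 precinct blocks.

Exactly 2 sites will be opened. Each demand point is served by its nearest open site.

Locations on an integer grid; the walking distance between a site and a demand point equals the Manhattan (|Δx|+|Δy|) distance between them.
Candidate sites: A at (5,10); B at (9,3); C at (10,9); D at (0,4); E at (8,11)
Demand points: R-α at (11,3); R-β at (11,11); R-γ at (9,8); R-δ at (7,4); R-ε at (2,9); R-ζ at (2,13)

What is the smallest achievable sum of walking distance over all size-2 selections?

Open {A, B}.
  R-α→B 2, R-β→A 7, R-γ→B 5, R-δ→B 3, R-ε→A 4, R-ζ→A 6  ⇒ total 27.
Compare {B, E}: total 28.
Compare {A, C}: total 30.
No size-2 selection does better; minimum is 27.

27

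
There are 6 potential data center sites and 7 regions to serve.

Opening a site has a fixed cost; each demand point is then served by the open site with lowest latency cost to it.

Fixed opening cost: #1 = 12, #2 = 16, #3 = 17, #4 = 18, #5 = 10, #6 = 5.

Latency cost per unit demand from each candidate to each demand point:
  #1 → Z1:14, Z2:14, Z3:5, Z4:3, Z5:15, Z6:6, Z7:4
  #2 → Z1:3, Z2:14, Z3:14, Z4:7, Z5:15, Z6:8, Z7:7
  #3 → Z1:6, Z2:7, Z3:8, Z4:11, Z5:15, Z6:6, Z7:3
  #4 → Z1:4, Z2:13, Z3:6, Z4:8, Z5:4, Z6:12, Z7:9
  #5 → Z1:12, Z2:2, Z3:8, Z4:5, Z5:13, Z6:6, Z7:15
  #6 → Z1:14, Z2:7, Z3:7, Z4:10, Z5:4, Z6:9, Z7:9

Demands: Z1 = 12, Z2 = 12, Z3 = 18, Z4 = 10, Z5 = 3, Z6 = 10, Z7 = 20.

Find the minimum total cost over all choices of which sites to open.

Open {#1, #2, #3, #5, #6}: assign each demand point to its cheapest open site.
  Z1→#2 12×3=36, Z2→#5 12×2=24, Z3→#1 18×5=90, Z4→#1 10×3=30, Z5→#6 3×4=12, Z6→#1 10×6=60, Z7→#3 20×3=60
  latency cost 312, fixed 60 → total 372.
Compare {#1, #2, #5, #6}: latency cost 332 + fixed 43 = 375.
Compare {#1, #3, #4, #5}: latency cost 324 + fixed 57 = 381.
Compare {#1, #4, #5}: latency cost 344 + fixed 40 = 384.
All other subsets cost ≥ 375. Minimum total cost: 372.

372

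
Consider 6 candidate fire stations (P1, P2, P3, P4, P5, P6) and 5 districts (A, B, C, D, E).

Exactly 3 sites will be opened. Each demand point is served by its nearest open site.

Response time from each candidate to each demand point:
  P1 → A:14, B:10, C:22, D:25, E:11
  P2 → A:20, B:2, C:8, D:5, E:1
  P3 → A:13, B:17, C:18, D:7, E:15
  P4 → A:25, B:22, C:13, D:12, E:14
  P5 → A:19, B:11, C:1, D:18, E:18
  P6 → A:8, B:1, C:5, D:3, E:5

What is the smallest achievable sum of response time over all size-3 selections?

14

Open {P2, P5, P6}.
  A→P6 8, B→P6 1, C→P5 1, D→P6 3, E→P2 1  ⇒ total 14.
Compare {P1, P2, P6}: total 18.
Compare {P1, P5, P6}: total 18.
No size-3 selection does better; minimum is 14.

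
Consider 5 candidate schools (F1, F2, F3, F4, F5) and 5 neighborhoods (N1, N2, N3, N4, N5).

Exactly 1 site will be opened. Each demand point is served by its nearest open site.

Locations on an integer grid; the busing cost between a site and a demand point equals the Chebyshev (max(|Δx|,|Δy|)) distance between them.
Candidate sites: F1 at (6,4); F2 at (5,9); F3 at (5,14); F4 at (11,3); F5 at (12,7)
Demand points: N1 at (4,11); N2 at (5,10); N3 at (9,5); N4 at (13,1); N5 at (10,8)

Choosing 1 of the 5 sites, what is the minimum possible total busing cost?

Open {F2}.
  N1→F2 2, N2→F2 1, N3→F2 4, N4→F2 8, N5→F2 5  ⇒ total 20.
Compare {F4}: total 24.
Compare {F5}: total 26.
No size-1 selection does better; minimum is 20.

20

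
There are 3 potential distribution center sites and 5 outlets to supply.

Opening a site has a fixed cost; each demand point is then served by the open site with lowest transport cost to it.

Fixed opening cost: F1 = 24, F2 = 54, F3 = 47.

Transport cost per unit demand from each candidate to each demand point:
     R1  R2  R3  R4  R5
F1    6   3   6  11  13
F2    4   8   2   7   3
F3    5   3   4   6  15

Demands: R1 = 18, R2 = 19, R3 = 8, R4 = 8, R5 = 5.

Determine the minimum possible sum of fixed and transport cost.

294

Open {F1, F2}: assign each demand point to its cheapest open site.
  R1→F2 18×4=72, R2→F1 19×3=57, R3→F2 8×2=16, R4→F2 8×7=56, R5→F2 5×3=15
  transport cost 216, fixed 78 → total 294.
Compare {F2, F3}: transport cost 208 + fixed 101 = 309.
Compare {F1, F2, F3}: transport cost 208 + fixed 125 = 333.
Compare {F3}: transport cost 302 + fixed 47 = 349.
All other subsets cost ≥ 309. Minimum total cost: 294.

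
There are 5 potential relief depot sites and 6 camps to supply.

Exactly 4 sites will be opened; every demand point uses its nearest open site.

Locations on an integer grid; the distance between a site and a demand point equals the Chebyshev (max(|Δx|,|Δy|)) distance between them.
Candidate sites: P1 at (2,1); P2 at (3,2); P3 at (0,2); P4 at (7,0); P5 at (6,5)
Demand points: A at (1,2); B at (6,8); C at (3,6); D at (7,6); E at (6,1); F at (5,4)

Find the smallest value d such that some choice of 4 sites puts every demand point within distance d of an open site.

3

Open {P1, P2, P3, P5}.
  Farthest demand point is B at distance 3 (to P5); all others are ≤ 3.
With {P1, P2, P4, P5} the worst case is 3.
With {P1, P3, P4, P5} the worst case is 3.
No size-4 selection achieves below 3.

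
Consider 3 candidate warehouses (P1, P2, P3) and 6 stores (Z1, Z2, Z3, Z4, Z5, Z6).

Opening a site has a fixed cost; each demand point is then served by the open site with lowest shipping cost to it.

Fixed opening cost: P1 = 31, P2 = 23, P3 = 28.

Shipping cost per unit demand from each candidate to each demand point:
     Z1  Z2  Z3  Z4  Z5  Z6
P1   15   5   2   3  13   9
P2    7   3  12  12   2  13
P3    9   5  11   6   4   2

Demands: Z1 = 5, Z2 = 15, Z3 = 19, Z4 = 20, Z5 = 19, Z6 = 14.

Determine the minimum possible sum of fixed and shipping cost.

Open {P1, P2, P3}: assign each demand point to its cheapest open site.
  Z1→P2 5×7=35, Z2→P2 15×3=45, Z3→P1 19×2=38, Z4→P1 20×3=60, Z5→P2 19×2=38, Z6→P3 14×2=28
  shipping cost 244, fixed 82 → total 326.
Compare {P1, P3}: shipping cost 322 + fixed 59 = 381.
Compare {P1, P2}: shipping cost 342 + fixed 54 = 396.
Compare {P2, P3}: shipping cost 475 + fixed 51 = 526.
All other subsets cost ≥ 381. Minimum total cost: 326.

326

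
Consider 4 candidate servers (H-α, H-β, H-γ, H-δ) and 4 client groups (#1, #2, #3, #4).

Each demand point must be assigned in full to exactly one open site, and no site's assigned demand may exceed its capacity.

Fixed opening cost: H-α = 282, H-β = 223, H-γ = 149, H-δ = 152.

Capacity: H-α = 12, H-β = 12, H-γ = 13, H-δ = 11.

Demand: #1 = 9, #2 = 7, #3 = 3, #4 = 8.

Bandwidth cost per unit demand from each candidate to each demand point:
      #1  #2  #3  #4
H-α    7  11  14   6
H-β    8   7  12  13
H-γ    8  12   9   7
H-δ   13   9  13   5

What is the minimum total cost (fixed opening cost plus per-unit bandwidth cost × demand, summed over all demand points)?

Open {H-β, H-γ, H-δ}; cheapest assignment that respects the capacities:
  H-β (cap 12, load 7): #2 — cost 7×7 = 49
  H-γ (cap 13, load 12): #1, #3 — cost 9×8 + 3×9 = 99
  H-δ (cap 11, load 8): #4 — cost 8×5 = 40
  Shipping 188, fixed 524 → total 712.
  Any other capacity-feasible assignment to {H-β, H-γ, H-δ} ships for at least 188.
Compare {H-α, H-γ, H-δ}: its best feasible assignment gives total 792.
Compare {H-α, H-β, H-δ}: its best feasible assignment gives total 845.
Every other set of open sites that can feasibly serve all demand totals ≥ 792 even under its best assignment. Minimum: 712.

712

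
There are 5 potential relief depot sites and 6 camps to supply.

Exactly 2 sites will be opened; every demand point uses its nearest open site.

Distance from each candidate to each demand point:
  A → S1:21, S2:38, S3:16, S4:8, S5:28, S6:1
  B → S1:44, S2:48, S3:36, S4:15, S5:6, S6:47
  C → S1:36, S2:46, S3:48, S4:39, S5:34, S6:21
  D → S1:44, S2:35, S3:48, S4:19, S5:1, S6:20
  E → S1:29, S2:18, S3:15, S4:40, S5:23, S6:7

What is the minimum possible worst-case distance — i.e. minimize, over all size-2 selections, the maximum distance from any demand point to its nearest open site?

Open {A, E}.
  Farthest demand point is S5 at distance 23 (to E); all others are ≤ 23.
With {B, E} the worst case is 29.
With {D, E} the worst case is 29.
No size-2 selection achieves below 23.

23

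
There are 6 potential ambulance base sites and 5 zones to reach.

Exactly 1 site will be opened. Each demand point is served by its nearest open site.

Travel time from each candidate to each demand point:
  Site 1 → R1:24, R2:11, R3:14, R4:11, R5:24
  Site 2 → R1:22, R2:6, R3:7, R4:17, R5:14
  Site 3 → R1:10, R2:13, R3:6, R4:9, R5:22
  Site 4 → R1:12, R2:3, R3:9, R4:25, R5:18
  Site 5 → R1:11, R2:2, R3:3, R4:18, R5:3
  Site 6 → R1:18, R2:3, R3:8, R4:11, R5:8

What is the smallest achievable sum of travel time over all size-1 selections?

Open {Site 5}.
  R1→Site 5 11, R2→Site 5 2, R3→Site 5 3, R4→Site 5 18, R5→Site 5 3  ⇒ total 37.
Compare {Site 6}: total 48.
Compare {Site 3}: total 60.
No size-1 selection does better; minimum is 37.

37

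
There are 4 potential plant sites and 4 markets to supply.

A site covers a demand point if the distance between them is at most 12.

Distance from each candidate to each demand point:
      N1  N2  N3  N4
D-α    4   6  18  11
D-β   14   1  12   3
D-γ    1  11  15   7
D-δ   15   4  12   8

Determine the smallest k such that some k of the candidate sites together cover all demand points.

2

Coverage sets (demand points within 12 of each site):
  D-α: {N1, N2, N4}
  D-β: {N2, N3, N4}
  D-γ: {N1, N2, N4}
  D-δ: {N2, N3, N4}
No single site covers all 4 demand points.
But {D-α, D-β} covers everything, so the minimum is 2.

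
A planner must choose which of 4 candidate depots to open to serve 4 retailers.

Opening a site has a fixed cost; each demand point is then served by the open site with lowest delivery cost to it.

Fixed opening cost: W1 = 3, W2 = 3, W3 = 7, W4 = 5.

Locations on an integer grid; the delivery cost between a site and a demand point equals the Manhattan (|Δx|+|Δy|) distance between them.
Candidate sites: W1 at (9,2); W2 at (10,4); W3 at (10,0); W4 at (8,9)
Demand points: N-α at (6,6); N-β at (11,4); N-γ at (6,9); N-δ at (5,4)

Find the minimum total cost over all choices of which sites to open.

21

Open {W2, W4}: assign each demand point to its cheapest open site.
  N-α→W4 5, N-β→W2 1, N-γ→W4 2, N-δ→W2 5
  delivery cost 13, fixed 8 → total 21.
Compare {W2}: delivery cost 21 + fixed 3 = 24.
Compare {W1, W2, W4}: delivery cost 13 + fixed 11 = 24.
Compare {W1, W4}: delivery cost 17 + fixed 8 = 25.
All other subsets cost ≥ 24. Minimum total cost: 21.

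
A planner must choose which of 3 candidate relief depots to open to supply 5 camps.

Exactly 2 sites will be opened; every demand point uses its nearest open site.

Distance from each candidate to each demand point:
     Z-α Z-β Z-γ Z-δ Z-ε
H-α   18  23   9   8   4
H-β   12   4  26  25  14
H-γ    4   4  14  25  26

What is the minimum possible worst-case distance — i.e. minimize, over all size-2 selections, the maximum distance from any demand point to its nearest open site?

9

Open {H-α, H-γ}.
  Farthest demand point is Z-γ at distance 9 (to H-α); all others are ≤ 9.
With {H-α, H-β} the worst case is 12.
With {H-β, H-γ} the worst case is 25.
No size-2 selection achieves below 9.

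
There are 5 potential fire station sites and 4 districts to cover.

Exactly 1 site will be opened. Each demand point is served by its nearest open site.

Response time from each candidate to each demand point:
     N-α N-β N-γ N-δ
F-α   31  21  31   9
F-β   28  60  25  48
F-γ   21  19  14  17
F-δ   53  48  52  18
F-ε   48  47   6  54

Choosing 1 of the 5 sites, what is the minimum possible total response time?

Open {F-γ}.
  N-α→F-γ 21, N-β→F-γ 19, N-γ→F-γ 14, N-δ→F-γ 17  ⇒ total 71.
Compare {F-α}: total 92.
Compare {F-ε}: total 155.
No size-1 selection does better; minimum is 71.

71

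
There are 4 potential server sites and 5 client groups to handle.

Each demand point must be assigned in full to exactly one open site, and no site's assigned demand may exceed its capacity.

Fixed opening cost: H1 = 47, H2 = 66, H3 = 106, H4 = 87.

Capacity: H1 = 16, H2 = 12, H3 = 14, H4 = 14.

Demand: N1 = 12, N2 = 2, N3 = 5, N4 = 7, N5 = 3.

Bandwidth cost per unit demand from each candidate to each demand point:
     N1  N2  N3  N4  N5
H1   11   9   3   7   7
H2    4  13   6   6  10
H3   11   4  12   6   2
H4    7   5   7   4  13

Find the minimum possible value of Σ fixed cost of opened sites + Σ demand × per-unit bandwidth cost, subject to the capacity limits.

Open {H1, H4}; cheapest assignment that respects the capacities:
  H1 (cap 16, load 15): N3, N4, N5 — cost 5×3 + 7×7 + 3×7 = 85
  H4 (cap 14, load 14): N1, N2 — cost 12×7 + 2×5 = 94
  Shipping 179, fixed 134 → total 313.
  Any other capacity-feasible assignment to {H1, H4} ships for at least 179.
Compare {H1, H2, H4}: its best feasible assignment gives total 322.
Compare {H1, H2, H3}: its best feasible assignment gives total 338.
Every other set of open sites that can feasibly serve all demand totals ≥ 322 even under its best assignment. Minimum: 313.

313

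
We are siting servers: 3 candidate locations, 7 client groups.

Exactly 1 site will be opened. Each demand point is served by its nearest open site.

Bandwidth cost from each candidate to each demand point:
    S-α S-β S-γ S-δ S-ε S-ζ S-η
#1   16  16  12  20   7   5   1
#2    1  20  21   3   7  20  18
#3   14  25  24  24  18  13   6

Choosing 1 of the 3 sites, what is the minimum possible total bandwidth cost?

77

Open {#1}.
  S-α→#1 16, S-β→#1 16, S-γ→#1 12, S-δ→#1 20, S-ε→#1 7, S-ζ→#1 5, S-η→#1 1  ⇒ total 77.
Compare {#2}: total 90.
Compare {#3}: total 124.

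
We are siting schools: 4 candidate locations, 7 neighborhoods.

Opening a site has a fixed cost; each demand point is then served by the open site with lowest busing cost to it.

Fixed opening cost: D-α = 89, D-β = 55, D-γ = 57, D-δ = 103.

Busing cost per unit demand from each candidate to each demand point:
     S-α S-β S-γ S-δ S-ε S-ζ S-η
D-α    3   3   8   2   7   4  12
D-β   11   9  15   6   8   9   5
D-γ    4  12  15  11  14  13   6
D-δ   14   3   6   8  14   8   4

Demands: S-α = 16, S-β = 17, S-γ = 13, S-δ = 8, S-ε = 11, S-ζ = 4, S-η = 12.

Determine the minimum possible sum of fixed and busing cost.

516

Open {D-α, D-β}: assign each demand point to its cheapest open site.
  S-α→D-α 16×3=48, S-β→D-α 17×3=51, S-γ→D-α 13×8=104, S-δ→D-α 8×2=16, S-ε→D-α 11×7=77, S-ζ→D-α 4×4=16, S-η→D-β 12×5=60
  busing cost 372, fixed 144 → total 516.
Compare {D-α, D-δ}: busing cost 334 + fixed 192 = 526.
Compare {D-α, D-γ}: busing cost 384 + fixed 146 = 530.
Compare {D-α}: busing cost 456 + fixed 89 = 545.
All other subsets cost ≥ 526. Minimum total cost: 516.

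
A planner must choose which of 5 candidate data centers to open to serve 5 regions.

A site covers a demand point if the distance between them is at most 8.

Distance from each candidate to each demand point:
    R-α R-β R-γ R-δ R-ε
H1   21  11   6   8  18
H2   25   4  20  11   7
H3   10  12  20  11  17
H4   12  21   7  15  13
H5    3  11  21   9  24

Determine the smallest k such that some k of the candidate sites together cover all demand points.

3

Coverage sets (demand points within 8 of each site):
  H1: {R-γ, R-δ}
  H2: {R-β, R-ε}
  H3: {}
  H4: {R-γ}
  H5: {R-α}
No 2 sites suffice: every size-2 union leaves at least one demand point uncovered.
But {H1, H2, H5} covers everything, so the minimum is 3.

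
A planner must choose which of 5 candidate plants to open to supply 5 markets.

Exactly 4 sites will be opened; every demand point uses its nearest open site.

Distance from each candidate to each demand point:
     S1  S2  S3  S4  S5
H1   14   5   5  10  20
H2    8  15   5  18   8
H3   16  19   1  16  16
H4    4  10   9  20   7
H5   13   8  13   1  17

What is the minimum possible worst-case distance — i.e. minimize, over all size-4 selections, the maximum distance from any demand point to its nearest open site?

7

Open {H1, H2, H4, H5}.
  Farthest demand point is S5 at distance 7 (to H4); all others are ≤ 7.
With {H1, H3, H4, H5} the worst case is 7.
With {H1, H2, H3, H5} the worst case is 8.
No size-4 selection achieves below 7.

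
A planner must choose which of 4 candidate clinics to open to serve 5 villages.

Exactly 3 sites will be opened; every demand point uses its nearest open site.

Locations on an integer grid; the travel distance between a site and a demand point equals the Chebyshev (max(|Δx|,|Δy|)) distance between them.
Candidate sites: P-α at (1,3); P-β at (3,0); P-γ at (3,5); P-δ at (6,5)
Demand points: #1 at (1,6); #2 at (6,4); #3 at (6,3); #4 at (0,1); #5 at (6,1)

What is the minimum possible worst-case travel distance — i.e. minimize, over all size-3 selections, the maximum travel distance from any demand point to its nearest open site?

3

Open {P-α, P-β, P-γ}.
  Farthest demand point is #2 at travel distance 3 (to P-γ); all others are ≤ 3.
With {P-α, P-β, P-δ} the worst case is 3.
With {P-β, P-γ, P-δ} the worst case is 3.
No size-3 selection achieves below 3.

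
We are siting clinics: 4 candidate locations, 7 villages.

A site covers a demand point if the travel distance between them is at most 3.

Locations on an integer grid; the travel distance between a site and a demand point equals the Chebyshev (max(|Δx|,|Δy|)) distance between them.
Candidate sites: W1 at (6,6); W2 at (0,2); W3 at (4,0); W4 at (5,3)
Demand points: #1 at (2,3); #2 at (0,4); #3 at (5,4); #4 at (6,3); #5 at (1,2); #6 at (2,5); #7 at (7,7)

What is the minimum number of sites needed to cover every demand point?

Coverage sets (demand points within 3 of each site):
  W1: {#3, #4, #7}
  W2: {#1, #2, #5, #6}
  W3: {#1, #4, #5}
  W4: {#1, #3, #4, #6}
No single site covers all 7 demand points.
But {W1, W2} covers everything, so the minimum is 2.

2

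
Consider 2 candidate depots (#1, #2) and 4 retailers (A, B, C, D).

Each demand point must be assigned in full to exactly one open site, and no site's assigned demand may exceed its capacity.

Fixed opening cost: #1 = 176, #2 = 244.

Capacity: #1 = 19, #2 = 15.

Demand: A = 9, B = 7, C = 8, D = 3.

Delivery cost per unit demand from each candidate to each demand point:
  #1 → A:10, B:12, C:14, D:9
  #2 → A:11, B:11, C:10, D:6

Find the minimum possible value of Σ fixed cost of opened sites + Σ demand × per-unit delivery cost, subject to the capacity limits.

692

Open {#1, #2}; cheapest assignment that respects the capacities:
  #1 (cap 19, load 16): A, B — cost 9×10 + 7×12 = 174
  #2 (cap 15, load 11): C, D — cost 8×10 + 3×6 = 98
  Shipping 272, fixed 420 → total 692.
  Any other capacity-feasible assignment to {#1, #2} ships for at least 272.
Total demand is 27 and no other set of sites has combined capacity ≥ 27, so {#1, #2} is the only feasible choice of open sites. Minimum: 692.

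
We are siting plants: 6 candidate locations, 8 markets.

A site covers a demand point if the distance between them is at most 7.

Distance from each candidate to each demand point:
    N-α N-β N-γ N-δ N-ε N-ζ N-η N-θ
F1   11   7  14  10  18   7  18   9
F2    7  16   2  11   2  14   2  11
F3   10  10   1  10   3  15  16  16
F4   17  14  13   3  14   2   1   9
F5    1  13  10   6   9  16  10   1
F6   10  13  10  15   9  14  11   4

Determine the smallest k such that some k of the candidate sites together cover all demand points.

3

Coverage sets (demand points within 7 of each site):
  F1: {N-β, N-ζ}
  F2: {N-α, N-γ, N-ε, N-η}
  F3: {N-γ, N-ε}
  F4: {N-δ, N-ζ, N-η}
  F5: {N-α, N-δ, N-θ}
  F6: {N-θ}
No 2 sites suffice: every size-2 union leaves at least one demand point uncovered.
But {F1, F2, F5} covers everything, so the minimum is 3.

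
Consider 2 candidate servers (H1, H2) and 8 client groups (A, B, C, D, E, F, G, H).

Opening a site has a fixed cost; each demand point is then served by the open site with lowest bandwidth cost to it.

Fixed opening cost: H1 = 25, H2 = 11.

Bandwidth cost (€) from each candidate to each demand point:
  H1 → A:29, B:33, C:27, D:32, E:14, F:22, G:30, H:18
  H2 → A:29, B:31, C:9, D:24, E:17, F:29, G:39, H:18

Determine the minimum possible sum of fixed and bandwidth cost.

207

Open {H2}: assign each demand point to its cheapest open site.
  A→H2 29, B→H2 31, C→H2 9, D→H2 24, E→H2 17, F→H2 29, G→H2 39, H→H2 18
  bandwidth cost 196, fixed 11 → total 207.
Compare {H1, H2}: bandwidth cost 177 + fixed 36 = 213.
Compare {H1}: bandwidth cost 205 + fixed 25 = 230.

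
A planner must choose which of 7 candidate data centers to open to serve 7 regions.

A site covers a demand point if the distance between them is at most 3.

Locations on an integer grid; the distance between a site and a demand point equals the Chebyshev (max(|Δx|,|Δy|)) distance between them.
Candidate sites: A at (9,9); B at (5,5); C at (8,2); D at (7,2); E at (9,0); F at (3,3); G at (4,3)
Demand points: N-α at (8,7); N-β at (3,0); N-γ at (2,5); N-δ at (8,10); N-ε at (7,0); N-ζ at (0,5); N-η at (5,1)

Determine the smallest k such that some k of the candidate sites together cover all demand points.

3

Coverage sets (demand points within 3 of each site):
  A: {N-α, N-δ}
  B: {N-α, N-γ}
  C: {N-ε, N-η}
  D: {N-ε, N-η}
  E: {N-ε}
  F: {N-β, N-γ, N-ζ, N-η}
  G: {N-β, N-γ, N-ε, N-η}
No 2 sites suffice: every size-2 union leaves at least one demand point uncovered.
But {A, C, F} covers everything, so the minimum is 3.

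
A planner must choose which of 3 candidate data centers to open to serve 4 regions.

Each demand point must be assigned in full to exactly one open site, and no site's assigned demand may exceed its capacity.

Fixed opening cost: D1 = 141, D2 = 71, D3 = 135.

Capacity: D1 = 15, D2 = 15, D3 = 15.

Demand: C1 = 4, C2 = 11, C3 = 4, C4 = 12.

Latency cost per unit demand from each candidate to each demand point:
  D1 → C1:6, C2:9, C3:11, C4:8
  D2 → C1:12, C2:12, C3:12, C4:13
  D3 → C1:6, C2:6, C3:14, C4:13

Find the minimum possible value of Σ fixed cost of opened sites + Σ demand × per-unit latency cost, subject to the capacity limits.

581

Open {D1, D2, D3}; cheapest assignment that respects the capacities:
  D1 (cap 15, load 12): C4 — cost 12×8 = 96
  D2 (cap 15, load 4): C3 — cost 4×12 = 48
  D3 (cap 15, load 15): C1, C2 — cost 4×6 + 11×6 = 90
  Shipping 234, fixed 347 → total 581.
  Any other capacity-feasible assignment to {D1, D2, D3} ships for at least 234.
Total demand is 31 and no other set of sites has combined capacity ≥ 31, so {D1, D2, D3} is the only feasible choice of open sites. Minimum: 581.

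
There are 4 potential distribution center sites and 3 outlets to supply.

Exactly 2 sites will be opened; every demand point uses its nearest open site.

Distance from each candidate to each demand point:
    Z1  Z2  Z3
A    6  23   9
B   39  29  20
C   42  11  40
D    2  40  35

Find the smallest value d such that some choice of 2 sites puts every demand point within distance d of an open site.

11

Open {A, C}.
  Farthest demand point is Z2 at distance 11 (to C); all others are ≤ 11.
With {A, B} the worst case is 23.
With {A, D} the worst case is 23.
No size-2 selection achieves below 11.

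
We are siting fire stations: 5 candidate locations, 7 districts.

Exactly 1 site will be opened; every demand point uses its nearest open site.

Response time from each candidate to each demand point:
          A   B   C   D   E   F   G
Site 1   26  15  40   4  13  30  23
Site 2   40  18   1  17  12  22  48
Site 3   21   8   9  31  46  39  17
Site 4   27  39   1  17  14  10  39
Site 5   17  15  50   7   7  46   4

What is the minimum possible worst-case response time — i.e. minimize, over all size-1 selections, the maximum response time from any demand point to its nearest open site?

39

Open {Site 4}.
  Farthest demand point is B at response time 39 (to Site 4); all others are ≤ 39.
With {Site 1} the worst case is 40.
With {Site 3} the worst case is 46.
No size-1 selection achieves below 39.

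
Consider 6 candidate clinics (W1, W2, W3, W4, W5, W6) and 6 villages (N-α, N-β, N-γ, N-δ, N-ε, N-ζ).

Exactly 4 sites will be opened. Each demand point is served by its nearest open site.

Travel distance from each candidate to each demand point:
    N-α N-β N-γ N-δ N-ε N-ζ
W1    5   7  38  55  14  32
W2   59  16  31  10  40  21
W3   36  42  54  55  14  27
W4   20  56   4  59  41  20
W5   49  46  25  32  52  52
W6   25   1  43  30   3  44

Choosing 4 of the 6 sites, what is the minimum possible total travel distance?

Open {W1, W2, W4, W6}.
  N-α→W1 5, N-β→W6 1, N-γ→W4 4, N-δ→W2 10, N-ε→W6 3, N-ζ→W4 20  ⇒ total 43.
Compare {W2, W3, W4, W6}: total 58.
Compare {W2, W4, W5, W6}: total 58.
No size-4 selection does better; minimum is 43.

43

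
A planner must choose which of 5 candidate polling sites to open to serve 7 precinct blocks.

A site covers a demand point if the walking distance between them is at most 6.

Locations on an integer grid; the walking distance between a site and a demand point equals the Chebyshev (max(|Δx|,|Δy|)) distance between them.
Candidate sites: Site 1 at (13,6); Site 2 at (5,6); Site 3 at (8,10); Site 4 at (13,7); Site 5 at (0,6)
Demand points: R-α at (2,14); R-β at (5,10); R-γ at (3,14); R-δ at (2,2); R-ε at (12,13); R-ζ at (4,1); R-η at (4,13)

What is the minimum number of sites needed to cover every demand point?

2

Coverage sets (demand points within 6 of each site):
  Site 1: {}
  Site 2: {R-β, R-δ, R-ζ}
  Site 3: {R-α, R-β, R-γ, R-ε, R-η}
  Site 4: {R-ε}
  Site 5: {R-β, R-δ, R-ζ}
No single site covers all 7 demand points.
But {Site 2, Site 3} covers everything, so the minimum is 2.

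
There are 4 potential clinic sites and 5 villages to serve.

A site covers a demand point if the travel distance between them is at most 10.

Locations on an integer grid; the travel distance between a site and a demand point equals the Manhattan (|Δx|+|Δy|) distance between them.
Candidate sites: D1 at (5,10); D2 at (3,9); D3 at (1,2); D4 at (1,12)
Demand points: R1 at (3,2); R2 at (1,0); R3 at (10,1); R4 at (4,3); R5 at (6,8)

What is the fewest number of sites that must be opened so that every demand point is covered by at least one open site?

2

Coverage sets (demand points within 10 of each site):
  D1: {R1, R4, R5}
  D2: {R1, R4, R5}
  D3: {R1, R2, R3, R4}
  D4: {R5}
No single site covers all 5 demand points.
But {D1, D3} covers everything, so the minimum is 2.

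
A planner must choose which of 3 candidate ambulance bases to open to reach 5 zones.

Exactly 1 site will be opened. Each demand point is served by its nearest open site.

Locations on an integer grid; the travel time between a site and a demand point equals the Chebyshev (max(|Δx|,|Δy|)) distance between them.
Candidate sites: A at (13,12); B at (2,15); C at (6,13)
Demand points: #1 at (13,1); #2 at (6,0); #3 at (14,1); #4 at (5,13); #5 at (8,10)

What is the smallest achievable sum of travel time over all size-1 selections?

41

Open {C}.
  #1→C 12, #2→C 13, #3→C 12, #4→C 1, #5→C 3  ⇒ total 41.
Compare {A}: total 47.
Compare {B}: total 52.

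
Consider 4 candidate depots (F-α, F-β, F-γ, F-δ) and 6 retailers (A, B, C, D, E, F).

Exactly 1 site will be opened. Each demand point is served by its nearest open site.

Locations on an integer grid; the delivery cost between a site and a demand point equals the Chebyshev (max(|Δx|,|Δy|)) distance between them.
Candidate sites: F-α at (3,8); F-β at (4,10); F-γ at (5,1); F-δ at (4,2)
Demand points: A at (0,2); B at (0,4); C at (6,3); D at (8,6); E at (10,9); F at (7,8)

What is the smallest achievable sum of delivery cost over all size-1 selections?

Open {F-δ}.
  A→F-δ 4, B→F-δ 4, C→F-δ 2, D→F-δ 4, E→F-δ 7, F→F-δ 6  ⇒ total 27.
Compare {F-α}: total 31.
Compare {F-γ}: total 32.
No size-1 selection does better; minimum is 27.

27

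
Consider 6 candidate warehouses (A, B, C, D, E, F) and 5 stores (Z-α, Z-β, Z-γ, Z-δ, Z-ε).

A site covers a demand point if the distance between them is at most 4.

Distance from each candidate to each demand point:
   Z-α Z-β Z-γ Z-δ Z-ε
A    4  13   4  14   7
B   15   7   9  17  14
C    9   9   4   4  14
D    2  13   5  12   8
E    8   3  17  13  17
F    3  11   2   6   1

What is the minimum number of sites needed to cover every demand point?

3

Coverage sets (demand points within 4 of each site):
  A: {Z-α, Z-γ}
  B: {}
  C: {Z-γ, Z-δ}
  D: {Z-α}
  E: {Z-β}
  F: {Z-α, Z-γ, Z-ε}
No 2 sites suffice: every size-2 union leaves at least one demand point uncovered.
But {C, E, F} covers everything, so the minimum is 3.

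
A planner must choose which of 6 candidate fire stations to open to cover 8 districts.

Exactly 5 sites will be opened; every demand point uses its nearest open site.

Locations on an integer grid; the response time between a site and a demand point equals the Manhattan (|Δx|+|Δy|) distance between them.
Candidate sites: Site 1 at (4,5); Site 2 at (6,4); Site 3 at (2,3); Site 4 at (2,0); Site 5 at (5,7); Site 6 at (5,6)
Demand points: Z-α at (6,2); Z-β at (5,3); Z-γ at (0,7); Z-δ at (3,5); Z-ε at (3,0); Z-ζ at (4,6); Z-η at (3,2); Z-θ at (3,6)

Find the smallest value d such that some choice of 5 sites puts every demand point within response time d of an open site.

Open {Site 1, Site 2, Site 3, Site 4, Site 5}.
  Farthest demand point is Z-γ at response time 5 (to Site 5); all others are ≤ 5.
With {Site 1, Site 2, Site 3, Site 5, Site 6} the worst case is 5.
With {Site 1, Site 2, Site 4, Site 5, Site 6} the worst case is 5.
No size-5 selection achieves below 5.

5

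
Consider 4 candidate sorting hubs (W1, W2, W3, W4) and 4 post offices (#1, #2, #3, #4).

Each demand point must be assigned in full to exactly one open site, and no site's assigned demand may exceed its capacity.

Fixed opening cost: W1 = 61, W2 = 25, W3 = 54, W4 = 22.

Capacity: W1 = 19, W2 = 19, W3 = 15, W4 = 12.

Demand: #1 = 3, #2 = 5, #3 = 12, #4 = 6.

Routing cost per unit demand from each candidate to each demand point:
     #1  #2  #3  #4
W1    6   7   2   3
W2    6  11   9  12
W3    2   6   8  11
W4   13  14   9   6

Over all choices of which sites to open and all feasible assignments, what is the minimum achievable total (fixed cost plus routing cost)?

Open {W1, W3}; cheapest assignment that respects the capacities:
  W1 (cap 19, load 18): #3, #4 — cost 12×2 + 6×3 = 42
  W3 (cap 15, load 8): #1, #2 — cost 3×2 + 5×6 = 36
  Shipping 78, fixed 115 → total 193.
  Any other capacity-feasible assignment to {W1, W3} ships for at least 78.
Compare {W1, W2}: its best feasible assignment gives total 201.
Compare {W1, W3, W4}: its best feasible assignment gives total 215.
Every other set of open sites that can feasibly serve all demand totals ≥ 201 even under its best assignment. Minimum: 193.

193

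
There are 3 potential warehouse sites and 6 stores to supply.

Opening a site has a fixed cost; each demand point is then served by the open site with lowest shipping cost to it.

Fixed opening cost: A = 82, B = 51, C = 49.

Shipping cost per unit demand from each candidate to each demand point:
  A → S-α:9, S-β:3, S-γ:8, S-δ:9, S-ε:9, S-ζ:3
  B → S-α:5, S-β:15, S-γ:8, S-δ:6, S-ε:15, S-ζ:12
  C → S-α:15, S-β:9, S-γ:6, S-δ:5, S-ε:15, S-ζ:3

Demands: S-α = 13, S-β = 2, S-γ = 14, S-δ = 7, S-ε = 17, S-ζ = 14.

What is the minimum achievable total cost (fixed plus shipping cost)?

553

Open {A, B}: assign each demand point to its cheapest open site.
  S-α→B 13×5=65, S-β→A 2×3=6, S-γ→A 14×8=112, S-δ→B 7×6=42, S-ε→A 17×9=153, S-ζ→A 14×3=42
  shipping cost 420, fixed 133 → total 553.
Compare {A, B, C}: shipping cost 385 + fixed 182 = 567.
Compare {A, C}: shipping cost 437 + fixed 131 = 568.
Compare {A}: shipping cost 493 + fixed 82 = 575.
All other subsets cost ≥ 567. Minimum total cost: 553.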